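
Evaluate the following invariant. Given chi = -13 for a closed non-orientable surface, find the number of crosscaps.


chi = 2 - k for closed non-orientable surfaces with k crosscaps.
-13 = 2 - k
k = 2 - (-13) = 15

15


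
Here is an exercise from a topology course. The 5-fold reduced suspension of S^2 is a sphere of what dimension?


Each suspension raises dimension by 1: Sigma S^n = S^{n+1}.
Sigma^5 S^2 = S^{2+5} = S^7

7


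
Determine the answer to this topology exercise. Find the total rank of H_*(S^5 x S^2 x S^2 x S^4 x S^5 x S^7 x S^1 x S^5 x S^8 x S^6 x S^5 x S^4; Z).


Total Betti number is multiplicative under products.
Each S^d (d>=1) has total Betti number 2.
There are 12 sphere factors.
Total = 2^12 = 4096

4096


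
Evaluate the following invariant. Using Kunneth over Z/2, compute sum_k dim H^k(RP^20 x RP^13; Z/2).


dim H^*(RP^n; Z/2) = n+1 (one Z/2 in each degree 0..n).
Total Betti number is multiplicative.
Total = (20+1) * (13+1) = 21 * 14 = 294

294


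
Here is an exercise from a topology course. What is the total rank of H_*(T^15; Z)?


b_k(T^15) = C(15,k), so the sum over k is sum_k C(15,k) = 2^15.
Total = 2^15 = 32768

32768


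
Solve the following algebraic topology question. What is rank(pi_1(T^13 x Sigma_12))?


pi_1(A x B) = pi_1(A) x pi_1(B); rank of abelianization = b_1.
b_1(T^13) = 13, b_1(Sigma_12) = 2*12 = 24.
b_1(product) = 13 + 24 = 37

37


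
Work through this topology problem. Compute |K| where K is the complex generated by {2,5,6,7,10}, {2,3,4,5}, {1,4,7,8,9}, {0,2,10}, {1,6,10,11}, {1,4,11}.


Each maximal simplex on m vertices has 2^m - 1 nonempty faces.
Take the union (dedupe shared faces).
Total distinct faces = 89

89


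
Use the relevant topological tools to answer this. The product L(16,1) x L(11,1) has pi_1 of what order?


pi_1(X x Y) = pi_1(X) x pi_1(Y).
pi_1(L(16,1)) = Z/16, pi_1(L(11,1)) = Z/11.
|Z/16 x Z/11| = 16 * 11 = 176

176


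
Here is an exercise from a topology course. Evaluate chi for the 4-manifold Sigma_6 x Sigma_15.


chi(Sigma_6) = 2 - 2*6 = -10
chi(Sigma_15) = 2 - 2*15 = -28
chi(product) = (-10) * (-28) = 280

280


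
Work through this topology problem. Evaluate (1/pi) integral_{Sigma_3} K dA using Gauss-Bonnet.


Gauss-Bonnet: integral K dA = 2*pi*chi(M).
chi(Sigma_3) = 2 - 2*3 = -4.
(integral K dA)/pi = 2*chi = 2*(-4) = -8

-8


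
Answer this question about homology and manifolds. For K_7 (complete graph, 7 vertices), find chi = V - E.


K_7: V = 7, E = C(7,2) = 21.
chi = V - E = 7 - 21 = -14

-14


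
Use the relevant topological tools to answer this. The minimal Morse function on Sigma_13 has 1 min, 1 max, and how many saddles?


A perfect Morse function has m_k = b_k.
For Sigma_13: b_0=1, b_1=2g=26, b_2=1.
Saddles m_1 = 2g = 26

26


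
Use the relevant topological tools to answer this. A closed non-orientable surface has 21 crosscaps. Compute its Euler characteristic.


For a non-orientable closed surface with k crosscaps: chi = 2 - k.
Here k = 21.
chi = 2 - 21 = -19

-19


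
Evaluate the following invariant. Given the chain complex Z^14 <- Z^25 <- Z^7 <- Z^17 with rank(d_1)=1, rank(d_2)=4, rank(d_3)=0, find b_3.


rank H_k = rank(ker d_k) - rank(im d_{k+1}).
rank(ker d_3) = rank(C_3) - rank(d_3) = 17 - 0 = 17.
rank(im d_{3+1}) = 0.
rank H_3 = 17 - 0 = 17

17


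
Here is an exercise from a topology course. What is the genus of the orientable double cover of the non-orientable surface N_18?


chi(N_18) = 2 - 18 = -16.
Double cover: chi(Sigma_g) = 2 * chi(N_18) = 2*(-16) = -32.
2 - 2g = -32, so g = (2 - (-32))/2 = 34/2 = 17

17


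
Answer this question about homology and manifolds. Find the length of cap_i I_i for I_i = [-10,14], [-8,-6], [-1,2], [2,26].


Intersection = [max(a_i), min(b_i)] = [2, -6].
Since 2 > -6, the intersection is empty.
Length = 0

0


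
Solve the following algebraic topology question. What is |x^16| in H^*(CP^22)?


|x| = 2 in H^*(CP^n).
|x^16| = 16 * |x| = 16 * 2 = 32

32


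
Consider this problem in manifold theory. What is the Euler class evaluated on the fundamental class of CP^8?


For any closed oriented manifold, <e(TM),[M]> = chi(M).
chi(CP^8) = 8+1 = 9

9


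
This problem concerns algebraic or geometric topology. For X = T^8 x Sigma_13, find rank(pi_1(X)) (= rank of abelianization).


pi_1(A x B) = pi_1(A) x pi_1(B); rank of abelianization = b_1.
b_1(T^8) = 8, b_1(Sigma_13) = 2*13 = 26.
b_1(product) = 8 + 26 = 34

34


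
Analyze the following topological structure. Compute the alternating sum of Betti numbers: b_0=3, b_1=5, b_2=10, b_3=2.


chi = sum_k (-1)^k b_k.
= (3) + (-5) + (10) + (-2)
= 6

6


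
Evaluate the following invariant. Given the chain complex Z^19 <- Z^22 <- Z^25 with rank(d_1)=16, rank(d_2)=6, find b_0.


rank H_k = rank(ker d_k) - rank(im d_{k+1}).
rank(ker d_0) = rank(C_0) - rank(d_0) = 19 - 0 = 19.
rank(im d_{0+1}) = 16.
rank H_0 = 19 - 16 = 3

3


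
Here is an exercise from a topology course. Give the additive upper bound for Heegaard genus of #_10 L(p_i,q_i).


Heegaard genus satisfies g(A#B) <= g(A) + g(B).
Each lens space has g = 1.
Upper bound: 10 * 1 = 10

10


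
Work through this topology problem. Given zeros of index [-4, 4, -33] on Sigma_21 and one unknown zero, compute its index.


Poincare-Hopf: sum of indices = chi(M).
chi(Sigma_21) = 2 - 2*21 = -40.
Sum of known indices = -33.
x = chi - (sum known) = -40 - (-33) = -7

-7


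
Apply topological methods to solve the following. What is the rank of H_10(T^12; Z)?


By the Kunneth formula, b_k(T^n) = C(n,k).
b_10(T^12) = C(12,10).
C(12,10) = 12!/(10!*2!) = 66

66


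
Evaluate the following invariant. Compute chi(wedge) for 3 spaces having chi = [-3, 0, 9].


chi(A v B) = chi(A) + chi(B) - 1 (one point identified).
For 3 spaces: chi = (sum chi_i) - (3 - 1).
sum = 6; chi = 6 - 2 = 4

4


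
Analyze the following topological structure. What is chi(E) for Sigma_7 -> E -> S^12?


chi(S^12) = 2 (n even), chi(Sigma_7) = 2 - 2*7 = -12.
chi(E) = 2 * (-12) = -24

-24


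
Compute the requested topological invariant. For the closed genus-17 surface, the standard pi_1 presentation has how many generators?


Standard presentation: pi_1(Sigma_g) = <a_1,b_1,...,a_g,b_g | [a_1,b_1]...[a_g,b_g] = 1>.
Number of generators = 2g = 2*17 = 34

34


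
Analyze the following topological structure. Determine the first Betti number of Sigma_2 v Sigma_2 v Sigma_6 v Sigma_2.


For a wedge X v Y: reduced H_k(X v Y) = H_k(X) + H_k(Y).
Each Sigma_g contributes b_1 = 2g.
b_1 = 4 + 4 + 12 + 4 = 24

24


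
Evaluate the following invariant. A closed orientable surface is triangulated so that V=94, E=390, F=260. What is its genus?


chi = V - E + F = 94 - 390 + 260 = -36
For orientable closed surface: chi = 2 - 2g, so g = (2 - chi)/2.
g = (2 - (-36)) / 2 = 38 / 2 = 19

19


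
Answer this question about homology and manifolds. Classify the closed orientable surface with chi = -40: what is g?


chi = 2 - 2g for closed orientable surfaces.
-40 = 2 - 2g
2g = 2 - (-40) = 42
g = 21

21


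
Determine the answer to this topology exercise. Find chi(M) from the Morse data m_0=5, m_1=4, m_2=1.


Morse theory: chi(M) = sum_k (-1)^k m_k where m_k = #(index-k critical points).
= (5) + (-4) + (1) = 2

2


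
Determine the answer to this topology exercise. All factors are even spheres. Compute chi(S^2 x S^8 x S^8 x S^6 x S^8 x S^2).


chi is multiplicative: chi(X x Y) = chi(X) chi(Y).
Each even-dim sphere has chi = 2. There are 6 factors.
chi = 2^6 = 64

64


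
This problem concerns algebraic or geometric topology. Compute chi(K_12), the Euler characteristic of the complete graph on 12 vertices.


K_12: V = 12, E = C(12,2) = 66.
chi = V - E = 12 - 66 = -54

-54


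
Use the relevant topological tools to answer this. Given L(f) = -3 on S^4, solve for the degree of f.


L(f) = 1 + (-1)^4 deg(f) on S^4.
-3 = 1 + (-1)^4 * deg(f)
(-1)^4 * deg(f) = -4
deg(f) = -4

-4


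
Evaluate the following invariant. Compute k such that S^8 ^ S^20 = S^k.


S^m ^ S^n = S^{m+n}.
k = 8 + 20 = 28

28


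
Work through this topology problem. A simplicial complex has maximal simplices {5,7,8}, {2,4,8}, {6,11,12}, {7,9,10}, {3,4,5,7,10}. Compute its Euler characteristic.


Enumerate all faces; f-vector: f_0=11, f_1=20, f_2=14, f_3=5, f_4=1.
chi = sum (-1)^k f_k = 1

1


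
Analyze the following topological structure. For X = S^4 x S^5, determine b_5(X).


Each S^d has Poincare polynomial 1 + t^d.
The product S^4 x S^5 has Poincare polynomial prod(1+t^d_i).
Expanding: b_0=1, b_4=1, b_5=1, b_9=1.
b_5 = 1

1


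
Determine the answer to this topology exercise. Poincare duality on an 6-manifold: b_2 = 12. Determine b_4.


Poincare duality for closed orientable n-manifolds: b_k = b_{n-k}.
Here n = 6, so b_4 = b_2 = 12

12


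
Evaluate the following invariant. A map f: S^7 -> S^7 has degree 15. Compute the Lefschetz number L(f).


On S^7: L(f) = tr(f_0*) + (-1)^7 tr(f_7*) = 1 + (-1)^7 * deg(f).
L(f) = 1 + (-1)^7 * 15 = 1 + -15 = -14

-14


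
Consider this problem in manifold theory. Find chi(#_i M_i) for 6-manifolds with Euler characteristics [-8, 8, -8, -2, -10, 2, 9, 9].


For n-manifolds: chi(A#B) = chi(A) + chi(B) - chi(S^6).
chi(S^6) = 1 + (-1)^6 = 2.
chi(#) = (sum chi_i) - (8-1)*chi(S^6) = 0 - 7*2 = -14

-14


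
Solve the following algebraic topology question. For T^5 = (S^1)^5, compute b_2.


By the Kunneth formula, b_k(T^n) = C(n,k).
b_2(T^5) = C(5,2).
C(5,2) = 5!/(2!*3!) = 10

10


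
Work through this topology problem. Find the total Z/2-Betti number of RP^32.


H^k(RP^32; Z/2) = Z/2 for each 0 <= k <= 32.
Total dimension = 32 + 1 = 33

33


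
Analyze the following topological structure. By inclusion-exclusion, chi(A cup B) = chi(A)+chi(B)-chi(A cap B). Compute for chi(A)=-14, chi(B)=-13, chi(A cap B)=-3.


chi(A cup B) = chi(A) + chi(B) - chi(A cap B)
= -14 + (-13) - (-3)
= -24

-24


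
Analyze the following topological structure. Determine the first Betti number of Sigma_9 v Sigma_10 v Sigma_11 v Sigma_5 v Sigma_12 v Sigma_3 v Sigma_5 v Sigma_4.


For a wedge X v Y: reduced H_k(X v Y) = H_k(X) + H_k(Y).
Each Sigma_g contributes b_1 = 2g.
b_1 = 18 + 20 + 22 + 10 + 24 + 6 + 10 + 8 = 118

118


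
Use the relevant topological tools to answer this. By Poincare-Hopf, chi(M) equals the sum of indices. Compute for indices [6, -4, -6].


Poincare-Hopf: chi(M) = sum of indices of zeros.
chi = (6) + (-4) + (-6) = -4

-4


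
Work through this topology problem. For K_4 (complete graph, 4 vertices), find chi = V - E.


K_4: V = 4, E = C(4,2) = 6.
chi = V - E = 4 - 6 = -2

-2


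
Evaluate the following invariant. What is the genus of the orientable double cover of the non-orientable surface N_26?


chi(N_26) = 2 - 26 = -24.
Double cover: chi(Sigma_g) = 2 * chi(N_26) = 2*(-24) = -48.
2 - 2g = -48, so g = (2 - (-48))/2 = 50/2 = 25

25


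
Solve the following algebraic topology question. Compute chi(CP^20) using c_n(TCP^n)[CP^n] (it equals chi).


For any closed oriented manifold, <e(TM),[M]> = chi(M).
chi(CP^20) = 20+1 = 21

21


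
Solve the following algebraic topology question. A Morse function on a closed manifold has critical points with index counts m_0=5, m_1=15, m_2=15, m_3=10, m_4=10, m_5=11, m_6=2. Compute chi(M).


Morse theory: chi(M) = sum_k (-1)^k m_k where m_k = #(index-k critical points).
= (5) + (-15) + (15) + (-10) + (10) + (-11) + (2) = -4

-4


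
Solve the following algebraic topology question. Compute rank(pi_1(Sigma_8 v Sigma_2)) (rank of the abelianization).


For a wedge: H_1(A v B) = H_1(A) + H_1(B).
b_1(Sigma_8) = 16, b_1(Sigma_2) = 4.
b_1 = 16 + 4 = 20

20


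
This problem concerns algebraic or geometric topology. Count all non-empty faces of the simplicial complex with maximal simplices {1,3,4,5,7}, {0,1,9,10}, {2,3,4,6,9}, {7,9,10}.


Each maximal simplex on m vertices has 2^m - 1 nonempty faces.
Take the union (dedupe shared faces).
Total distinct faces = 75

75


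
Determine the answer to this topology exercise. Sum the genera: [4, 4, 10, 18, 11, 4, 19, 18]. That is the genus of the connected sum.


Genus is additive under connected sum of orientable surfaces.
g = 4 + 4 + 10 + 18 + 11 + 4 + 19 + 18 = 88

88


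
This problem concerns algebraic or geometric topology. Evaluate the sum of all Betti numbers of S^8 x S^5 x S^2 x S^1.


Total Betti number is multiplicative under products.
Each S^d (d>=1) has total Betti number 2.
There are 4 sphere factors.
Total = 2^4 = 16

16


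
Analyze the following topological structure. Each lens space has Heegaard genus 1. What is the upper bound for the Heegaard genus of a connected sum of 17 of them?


Heegaard genus satisfies g(A#B) <= g(A) + g(B).
Each lens space has g = 1.
Upper bound: 17 * 1 = 17

17


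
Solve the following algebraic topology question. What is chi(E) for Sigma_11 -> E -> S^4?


chi(S^4) = 2 (n even), chi(Sigma_11) = 2 - 2*11 = -20.
chi(E) = 2 * (-20) = -40

-40


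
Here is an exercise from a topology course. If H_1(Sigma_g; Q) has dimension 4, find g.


For a closed orientable surface: b_1 = 2g.
4 = 2g
g = 4 / 2 = 2

2


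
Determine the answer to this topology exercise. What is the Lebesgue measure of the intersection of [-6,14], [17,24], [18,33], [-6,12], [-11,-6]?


Intersection = [max(a_i), min(b_i)] = [18, -6].
Since 18 > -6, the intersection is empty.
Length = 0

0


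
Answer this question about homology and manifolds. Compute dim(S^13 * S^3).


Join of spheres: S^m * S^n = S^{m+n+1}.
dim = 13 + 3 + 1 = 17

17


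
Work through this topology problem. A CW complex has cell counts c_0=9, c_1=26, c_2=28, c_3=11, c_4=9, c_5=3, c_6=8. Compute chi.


chi = sum_k (-1)^k c_k.
= (-1)^0*9 + (-1)^1*26 + (-1)^2*28 + (-1)^3*11 + (-1)^4*9 + (-1)^5*3 + (-1)^6*8
= (9) + (-26) + (28) + (-11) + (9) + (-3) + (8)
= 14

14


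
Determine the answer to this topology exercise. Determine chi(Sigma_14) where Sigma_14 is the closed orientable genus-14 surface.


For a closed orientable surface of genus g: chi = 2 - 2g.
Here g = 14.
chi = 2 - 2*14 = 2 - 28 = -26

-26


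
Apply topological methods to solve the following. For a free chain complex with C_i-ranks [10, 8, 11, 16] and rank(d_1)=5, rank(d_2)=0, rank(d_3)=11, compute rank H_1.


rank H_k = rank(ker d_k) - rank(im d_{k+1}).
rank(ker d_1) = rank(C_1) - rank(d_1) = 8 - 5 = 3.
rank(im d_{1+1}) = 0.
rank H_1 = 3 - 0 = 3

3


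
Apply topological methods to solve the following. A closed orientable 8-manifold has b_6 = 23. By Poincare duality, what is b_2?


Poincare duality for closed orientable n-manifolds: b_k = b_{n-k}.
Here n = 8, so b_2 = b_6 = 23

23


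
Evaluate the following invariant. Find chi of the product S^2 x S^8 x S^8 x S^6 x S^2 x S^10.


chi is multiplicative: chi(X x Y) = chi(X) chi(Y).
Each even-dim sphere has chi = 2. There are 6 factors.
chi = 2^6 = 64

64


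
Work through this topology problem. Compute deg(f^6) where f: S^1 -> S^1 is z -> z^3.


deg(f) = 3. Degree is multiplicative: deg(f^6) = (deg f)^6.
deg(f^6) = (3)^6 = 729

729


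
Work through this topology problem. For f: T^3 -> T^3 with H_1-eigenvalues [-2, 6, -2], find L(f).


For a torus self-map: L(f) = det(I - A) where A acts on H_1.
L(f) = (1--2) * (1-6) * (1--2) = 3 * -5 * 3 = -45

-45


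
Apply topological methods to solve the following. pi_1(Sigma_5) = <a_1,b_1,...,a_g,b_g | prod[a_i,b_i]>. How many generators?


Standard presentation: pi_1(Sigma_g) = <a_1,b_1,...,a_g,b_g | [a_1,b_1]...[a_g,b_g] = 1>.
Number of generators = 2g = 2*5 = 10

10


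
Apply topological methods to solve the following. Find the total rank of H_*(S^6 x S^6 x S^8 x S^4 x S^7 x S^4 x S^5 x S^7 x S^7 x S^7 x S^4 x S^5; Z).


Total Betti number is multiplicative under products.
Each S^d (d>=1) has total Betti number 2.
There are 12 sphere factors.
Total = 2^12 = 4096

4096


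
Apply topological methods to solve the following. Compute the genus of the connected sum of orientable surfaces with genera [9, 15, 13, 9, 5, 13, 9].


Genus is additive under connected sum of orientable surfaces.
g = 9 + 15 + 13 + 9 + 5 + 13 + 9 = 73

73


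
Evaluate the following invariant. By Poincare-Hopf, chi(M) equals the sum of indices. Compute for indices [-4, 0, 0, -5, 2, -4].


Poincare-Hopf: chi(M) = sum of indices of zeros.
chi = (-4) + (0) + (0) + (-5) + (2) + (-4) = -11

-11


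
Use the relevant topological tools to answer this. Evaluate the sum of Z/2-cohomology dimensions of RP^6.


H^k(RP^6; Z/2) = Z/2 for each 0 <= k <= 6.
Total dimension = 6 + 1 = 7

7


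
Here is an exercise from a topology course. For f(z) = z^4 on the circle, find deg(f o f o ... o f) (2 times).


deg(f) = 4. Degree is multiplicative: deg(f^2) = (deg f)^2.
deg(f^2) = (4)^2 = 16

16


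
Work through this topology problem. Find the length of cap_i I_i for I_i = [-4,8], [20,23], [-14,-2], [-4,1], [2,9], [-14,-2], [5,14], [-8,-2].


Intersection = [max(a_i), min(b_i)] = [20, -2].
Since 20 > -2, the intersection is empty.
Length = 0

0


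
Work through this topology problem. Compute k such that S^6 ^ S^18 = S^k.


S^m ^ S^n = S^{m+n}.
k = 6 + 18 = 24

24


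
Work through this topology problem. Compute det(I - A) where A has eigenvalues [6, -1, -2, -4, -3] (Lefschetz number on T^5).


For a torus self-map: L(f) = det(I - A) where A acts on H_1.
L(f) = (1-6) * (1--1) * (1--2) * (1--4) * (1--3) = -5 * 2 * 3 * 5 * 4 = -600

-600


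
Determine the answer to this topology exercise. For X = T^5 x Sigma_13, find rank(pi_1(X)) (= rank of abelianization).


pi_1(A x B) = pi_1(A) x pi_1(B); rank of abelianization = b_1.
b_1(T^5) = 5, b_1(Sigma_13) = 2*13 = 26.
b_1(product) = 5 + 26 = 31

31


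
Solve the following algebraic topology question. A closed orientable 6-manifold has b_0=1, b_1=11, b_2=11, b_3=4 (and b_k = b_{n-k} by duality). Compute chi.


By Poincare duality b_k = b_{6-k}, so full Betti numbers: b_0=1, b_1=11, b_2=11, b_3=4, b_4=11, b_5=11, b_6=1.
chi = sum (-1)^k b_k = -2

-2


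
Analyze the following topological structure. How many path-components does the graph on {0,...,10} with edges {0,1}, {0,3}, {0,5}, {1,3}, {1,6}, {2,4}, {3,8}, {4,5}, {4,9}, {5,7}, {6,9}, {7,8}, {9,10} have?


Run DFS/union-find over 11 vertices.
V = 11, E = 13.
Number of components = 1

1


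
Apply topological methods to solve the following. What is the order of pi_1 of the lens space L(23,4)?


pi_1(L(p,q)) = Z/pZ for any q coprime to p.
|pi_1(L(23,4))| = 23

23


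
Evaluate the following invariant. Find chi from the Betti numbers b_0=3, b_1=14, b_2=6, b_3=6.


chi = sum_k (-1)^k b_k.
= (3) + (-14) + (6) + (-6)
= -11

-11


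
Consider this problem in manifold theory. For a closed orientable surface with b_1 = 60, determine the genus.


For a closed orientable surface: b_1 = 2g.
60 = 2g
g = 60 / 2 = 30

30


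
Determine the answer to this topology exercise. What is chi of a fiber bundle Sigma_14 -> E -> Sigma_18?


For a fiber bundle F -> E -> B (with CW structure): chi(E) = chi(B) * chi(F).
chi(Sigma_18) = -34, chi(Sigma_14) = -26.
chi(E) = (-34) * (-26) = 884

884


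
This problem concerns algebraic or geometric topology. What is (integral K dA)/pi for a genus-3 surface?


Gauss-Bonnet: integral K dA = 2*pi*chi(M).
chi(Sigma_3) = 2 - 2*3 = -4.
(integral K dA)/pi = 2*chi = 2*(-4) = -8

-8


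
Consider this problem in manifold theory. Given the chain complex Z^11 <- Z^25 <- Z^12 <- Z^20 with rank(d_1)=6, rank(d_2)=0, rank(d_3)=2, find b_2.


rank H_k = rank(ker d_k) - rank(im d_{k+1}).
rank(ker d_2) = rank(C_2) - rank(d_2) = 12 - 0 = 12.
rank(im d_{2+1}) = 2.
rank H_2 = 12 - 2 = 10

10


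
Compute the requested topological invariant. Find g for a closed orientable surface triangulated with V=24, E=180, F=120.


chi = V - E + F = 24 - 180 + 120 = -36
For orientable closed surface: chi = 2 - 2g, so g = (2 - chi)/2.
g = (2 - (-36)) / 2 = 38 / 2 = 19

19


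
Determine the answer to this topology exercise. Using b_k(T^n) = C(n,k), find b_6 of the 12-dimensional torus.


By the Kunneth formula, b_k(T^n) = C(n,k).
b_6(T^12) = C(12,6).
C(12,6) = 12!/(6!*6!) = 924

924


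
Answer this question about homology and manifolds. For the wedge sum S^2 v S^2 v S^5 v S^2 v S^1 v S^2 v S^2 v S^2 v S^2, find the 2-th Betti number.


For a wedge of spheres, H_k (k>0) is free on one generator per sphere of dimension k.
Spheres of dimension 2: count = 7.
b_2 = 7

7


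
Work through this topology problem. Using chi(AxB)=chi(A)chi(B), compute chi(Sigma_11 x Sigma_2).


chi(Sigma_11) = 2 - 2*11 = -20
chi(Sigma_2) = 2 - 2*2 = -2
chi(product) = (-20) * (-2) = 40

40


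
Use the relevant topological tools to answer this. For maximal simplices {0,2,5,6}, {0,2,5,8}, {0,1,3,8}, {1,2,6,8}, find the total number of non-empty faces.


Each maximal simplex on m vertices has 2^m - 1 nonempty faces.
Take the union (dedupe shared faces).
Total distinct faces = 43

43


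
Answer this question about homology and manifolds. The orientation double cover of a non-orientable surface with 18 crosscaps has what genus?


chi(N_18) = 2 - 18 = -16.
Double cover: chi(Sigma_g) = 2 * chi(N_18) = 2*(-16) = -32.
2 - 2g = -32, so g = (2 - (-32))/2 = 34/2 = 17

17


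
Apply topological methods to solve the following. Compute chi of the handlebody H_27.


A genus-g handlebody deformation retracts to a wedge of g circles.
chi(vee_g S^1) = 1 - g.
chi(H_27) = 1 - 27 = -26

-26


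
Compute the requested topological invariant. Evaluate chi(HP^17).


HP^17 has one cell in each dimension 0, 4, ..., 4*17 (17+1 cells, all even-dim).
chi = 17 + 1 = 18

18


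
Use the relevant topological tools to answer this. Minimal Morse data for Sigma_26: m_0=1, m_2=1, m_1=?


A perfect Morse function has m_k = b_k.
For Sigma_26: b_0=1, b_1=2g=52, b_2=1.
Saddles m_1 = 2g = 52

52


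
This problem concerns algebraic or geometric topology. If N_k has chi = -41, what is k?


chi = 2 - k for closed non-orientable surfaces with k crosscaps.
-41 = 2 - k
k = 2 - (-41) = 43

43


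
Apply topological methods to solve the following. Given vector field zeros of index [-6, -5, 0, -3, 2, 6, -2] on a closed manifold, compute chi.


Poincare-Hopf: chi(M) = sum of indices of zeros.
chi = (-6) + (-5) + (0) + (-3) + (2) + (6) + (-2) = -8

-8


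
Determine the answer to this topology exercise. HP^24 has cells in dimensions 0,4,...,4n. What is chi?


HP^24 has one cell in each dimension 0, 4, ..., 4*24 (24+1 cells, all even-dim).
chi = 24 + 1 = 25

25


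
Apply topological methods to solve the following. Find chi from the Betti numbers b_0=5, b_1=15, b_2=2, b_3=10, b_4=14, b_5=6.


chi = sum_k (-1)^k b_k.
= (5) + (-15) + (2) + (-10) + (14) + (-6)
= -10

-10


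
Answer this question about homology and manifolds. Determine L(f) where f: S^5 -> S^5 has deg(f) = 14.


On S^5: L(f) = tr(f_0*) + (-1)^5 tr(f_5*) = 1 + (-1)^5 * deg(f).
L(f) = 1 + (-1)^5 * 14 = 1 + -14 = -13

-13


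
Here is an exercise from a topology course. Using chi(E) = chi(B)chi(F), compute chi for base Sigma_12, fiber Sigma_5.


For a fiber bundle F -> E -> B (with CW structure): chi(E) = chi(B) * chi(F).
chi(Sigma_12) = -22, chi(Sigma_5) = -8.
chi(E) = (-22) * (-8) = 176

176


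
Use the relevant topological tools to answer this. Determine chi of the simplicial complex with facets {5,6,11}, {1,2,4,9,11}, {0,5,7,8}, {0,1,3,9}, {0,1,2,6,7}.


Enumerate all faces; f-vector: f_0=11, f_1=31, f_2=29, f_3=12, f_4=2.
chi = sum (-1)^k f_k = -1

-1


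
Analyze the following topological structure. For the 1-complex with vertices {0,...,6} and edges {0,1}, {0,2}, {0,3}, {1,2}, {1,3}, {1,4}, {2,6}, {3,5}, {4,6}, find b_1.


b_1 = E - V + (number of components).
E = 9, V = 7, components = 1.
b_1 = 9 - 7 + 1 = 3

3


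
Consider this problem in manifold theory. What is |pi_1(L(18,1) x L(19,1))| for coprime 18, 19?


pi_1(X x Y) = pi_1(X) x pi_1(Y).
pi_1(L(18,1)) = Z/18, pi_1(L(19,1)) = Z/19.
|Z/18 x Z/19| = 18 * 19 = 342

342


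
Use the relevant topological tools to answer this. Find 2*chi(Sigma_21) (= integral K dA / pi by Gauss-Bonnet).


Gauss-Bonnet: integral K dA = 2*pi*chi(M).
chi(Sigma_21) = 2 - 2*21 = -40.
(integral K dA)/pi = 2*chi = 2*(-40) = -80

-80


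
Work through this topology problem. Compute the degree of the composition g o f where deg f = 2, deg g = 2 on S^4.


Degree is multiplicative under composition: deg(g o f) = deg(g) * deg(f).
= 2 * 2 = 4

4


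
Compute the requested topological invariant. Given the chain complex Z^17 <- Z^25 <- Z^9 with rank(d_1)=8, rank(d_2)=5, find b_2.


rank H_k = rank(ker d_k) - rank(im d_{k+1}).
rank(ker d_2) = rank(C_2) - rank(d_2) = 9 - 5 = 4.
rank(im d_{2+1}) = 0.
rank H_2 = 4 - 0 = 4

4


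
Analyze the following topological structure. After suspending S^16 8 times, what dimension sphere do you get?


Each suspension raises dimension by 1: Sigma S^n = S^{n+1}.
Sigma^8 S^16 = S^{16+8} = S^24

24


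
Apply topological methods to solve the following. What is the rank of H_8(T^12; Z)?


By the Kunneth formula, b_k(T^n) = C(n,k).
b_8(T^12) = C(12,8).
C(12,8) = 12!/(8!*4!) = 495

495


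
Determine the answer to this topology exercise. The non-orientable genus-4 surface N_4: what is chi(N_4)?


For a non-orientable closed surface with k crosscaps: chi = 2 - k.
Here k = 4.
chi = 2 - 4 = -2

-2


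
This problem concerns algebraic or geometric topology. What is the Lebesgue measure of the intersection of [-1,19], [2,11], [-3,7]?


Intersection = [max(a_i), min(b_i)] = [2, 7].
Length = 7 - 2 = 5

5


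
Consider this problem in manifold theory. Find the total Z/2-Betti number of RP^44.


H^k(RP^44; Z/2) = Z/2 for each 0 <= k <= 44.
Total dimension = 44 + 1 = 45

45


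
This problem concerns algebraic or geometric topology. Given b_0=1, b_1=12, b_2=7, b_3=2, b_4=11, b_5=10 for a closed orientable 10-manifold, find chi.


By Poincare duality b_k = b_{10-k}, so full Betti numbers: b_0=1, b_1=12, b_2=7, b_3=2, b_4=11, b_5=10, b_6=11, b_7=2, b_8=7, b_9=12, b_10=1.
chi = sum (-1)^k b_k = 0

0


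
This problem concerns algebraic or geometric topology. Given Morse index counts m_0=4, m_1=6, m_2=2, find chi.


Morse theory: chi(M) = sum_k (-1)^k m_k where m_k = #(index-k critical points).
= (4) + (-6) + (2) = 0

0


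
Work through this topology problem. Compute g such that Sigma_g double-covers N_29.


chi(N_29) = 2 - 29 = -27.
Double cover: chi(Sigma_g) = 2 * chi(N_29) = 2*(-27) = -54.
2 - 2g = -54, so g = (2 - (-54))/2 = 56/2 = 28

28


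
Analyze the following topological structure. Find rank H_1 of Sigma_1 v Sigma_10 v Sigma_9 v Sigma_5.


For a wedge X v Y: reduced H_k(X v Y) = H_k(X) + H_k(Y).
Each Sigma_g contributes b_1 = 2g.
b_1 = 2 + 20 + 18 + 10 = 50

50


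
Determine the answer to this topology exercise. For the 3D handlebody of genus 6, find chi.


A genus-g handlebody deformation retracts to a wedge of g circles.
chi(vee_g S^1) = 1 - g.
chi(H_6) = 1 - 6 = -5

-5


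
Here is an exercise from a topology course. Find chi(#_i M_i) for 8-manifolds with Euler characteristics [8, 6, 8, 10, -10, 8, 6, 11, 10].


For n-manifolds: chi(A#B) = chi(A) + chi(B) - chi(S^8).
chi(S^8) = 1 + (-1)^8 = 2.
chi(#) = (sum chi_i) - (9-1)*chi(S^8) = 57 - 8*2 = 41

41


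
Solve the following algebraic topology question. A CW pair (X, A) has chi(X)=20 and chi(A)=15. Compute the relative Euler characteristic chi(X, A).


Relative Euler characteristic: chi(X, A) = chi(X) - chi(A).
= 20 - (15) = 5

5


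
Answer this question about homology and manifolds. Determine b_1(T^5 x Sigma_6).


pi_1(A x B) = pi_1(A) x pi_1(B); rank of abelianization = b_1.
b_1(T^5) = 5, b_1(Sigma_6) = 2*6 = 12.
b_1(product) = 5 + 12 = 17

17


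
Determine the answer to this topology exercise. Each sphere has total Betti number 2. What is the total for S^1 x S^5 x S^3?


Total Betti number is multiplicative under products.
Each S^d (d>=1) has total Betti number 2.
There are 3 sphere factors.
Total = 2^3 = 8

8


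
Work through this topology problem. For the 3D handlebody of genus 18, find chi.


A genus-g handlebody deformation retracts to a wedge of g circles.
chi(vee_g S^1) = 1 - g.
chi(H_18) = 1 - 18 = -17

-17


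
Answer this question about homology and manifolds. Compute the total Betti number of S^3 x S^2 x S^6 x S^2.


Total Betti number is multiplicative under products.
Each S^d (d>=1) has total Betti number 2.
There are 4 sphere factors.
Total = 2^4 = 16

16


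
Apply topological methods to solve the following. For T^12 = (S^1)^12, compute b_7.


By the Kunneth formula, b_k(T^n) = C(n,k).
b_7(T^12) = C(12,7).
C(12,7) = 12!/(7!*5!) = 792

792


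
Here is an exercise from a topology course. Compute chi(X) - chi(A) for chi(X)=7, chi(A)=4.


Relative Euler characteristic: chi(X, A) = chi(X) - chi(A).
= 7 - (4) = 3

3


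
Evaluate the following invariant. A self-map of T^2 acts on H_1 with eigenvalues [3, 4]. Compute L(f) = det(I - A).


For a torus self-map: L(f) = det(I - A) where A acts on H_1.
L(f) = (1-3) * (1-4) = -2 * -3 = 6

6


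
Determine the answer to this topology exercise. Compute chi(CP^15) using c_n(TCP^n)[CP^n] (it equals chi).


For any closed oriented manifold, <e(TM),[M]> = chi(M).
chi(CP^15) = 15+1 = 16

16


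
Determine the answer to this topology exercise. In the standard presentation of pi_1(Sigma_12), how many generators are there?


Standard presentation: pi_1(Sigma_g) = <a_1,b_1,...,a_g,b_g | [a_1,b_1]...[a_g,b_g] = 1>.
Number of generators = 2g = 2*12 = 24

24


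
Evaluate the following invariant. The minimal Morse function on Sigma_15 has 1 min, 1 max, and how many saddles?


A perfect Morse function has m_k = b_k.
For Sigma_15: b_0=1, b_1=2g=30, b_2=1.
Saddles m_1 = 2g = 30

30


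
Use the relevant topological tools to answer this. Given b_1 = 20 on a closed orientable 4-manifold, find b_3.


Poincare duality for closed orientable n-manifolds: b_k = b_{n-k}.
Here n = 4, so b_3 = b_1 = 20

20


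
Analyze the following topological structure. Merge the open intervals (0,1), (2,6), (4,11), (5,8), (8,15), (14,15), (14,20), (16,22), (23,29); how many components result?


Sort and merge overlapping open intervals.
Merged: (0,1), (2,22), (23,29).
Number of components = 3

3


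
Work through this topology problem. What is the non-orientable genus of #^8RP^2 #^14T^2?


Since a >= 1, the sum is non-orientable; each T^2 can be replaced by RP^2 # RP^2 (since T^2#RP^2 = 3RP^2).
Total crosscaps k = 8 + 2*14 = 36.
Check via chi: chi = 8*1 + 14*0 - (8+14-1)*2 = -34 = 2 - k = -34. Consistent.

36


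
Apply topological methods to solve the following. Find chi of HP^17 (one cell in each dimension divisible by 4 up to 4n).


HP^17 has one cell in each dimension 0, 4, ..., 4*17 (17+1 cells, all even-dim).
chi = 17 + 1 = 18

18


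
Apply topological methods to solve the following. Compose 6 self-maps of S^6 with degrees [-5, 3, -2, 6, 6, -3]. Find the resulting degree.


Degree is multiplicative: deg(composition) = product of degrees.
= (-5) * (3) * (-2) * (6) * (6) * (-3) = -3240

-3240


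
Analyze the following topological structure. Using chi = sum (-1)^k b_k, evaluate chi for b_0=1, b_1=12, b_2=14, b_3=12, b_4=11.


chi = sum_k (-1)^k b_k.
= (1) + (-12) + (14) + (-12) + (11)
= 2

2


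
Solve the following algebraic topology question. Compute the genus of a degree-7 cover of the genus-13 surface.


For an n-sheeted cover: chi(E) = n * chi(B).
chi(Sigma_13) = 2 - 2*13 = -24.
chi(E) = 7 * (-24) = -168.
genus(E) = (2 - chi(E))/2 = (2 - (-168))/2 = 170/2 = 85

85


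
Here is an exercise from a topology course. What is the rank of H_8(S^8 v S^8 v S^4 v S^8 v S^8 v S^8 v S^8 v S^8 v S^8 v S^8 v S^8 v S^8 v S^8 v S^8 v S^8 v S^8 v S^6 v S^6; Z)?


For a wedge of spheres, H_k (k>0) is free on one generator per sphere of dimension k.
Spheres of dimension 8: count = 15.
b_8 = 15

15


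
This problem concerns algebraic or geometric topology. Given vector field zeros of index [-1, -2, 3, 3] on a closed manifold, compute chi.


Poincare-Hopf: chi(M) = sum of indices of zeros.
chi = (-1) + (-2) + (3) + (3) = 3

3


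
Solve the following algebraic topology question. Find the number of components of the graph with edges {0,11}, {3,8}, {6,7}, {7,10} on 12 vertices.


Run DFS/union-find over 12 vertices.
V = 12, E = 4.
Number of components = 8

8


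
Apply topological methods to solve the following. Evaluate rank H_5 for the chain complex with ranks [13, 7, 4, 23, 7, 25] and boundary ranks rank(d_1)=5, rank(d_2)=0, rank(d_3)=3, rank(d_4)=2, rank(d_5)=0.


rank H_k = rank(ker d_k) - rank(im d_{k+1}).
rank(ker d_5) = rank(C_5) - rank(d_5) = 25 - 0 = 25.
rank(im d_{5+1}) = 0.
rank H_5 = 25 - 0 = 25

25


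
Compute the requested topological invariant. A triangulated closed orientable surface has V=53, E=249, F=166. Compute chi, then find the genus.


chi = V - E + F = 53 - 249 + 166 = -30
For orientable closed surface: chi = 2 - 2g, so g = (2 - chi)/2.
g = (2 - (-30)) / 2 = 32 / 2 = 16

16


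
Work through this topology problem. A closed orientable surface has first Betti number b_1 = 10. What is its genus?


For a closed orientable surface: b_1 = 2g.
10 = 2g
g = 10 / 2 = 5

5


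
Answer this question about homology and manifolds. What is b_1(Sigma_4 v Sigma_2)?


For a wedge: H_1(A v B) = H_1(A) + H_1(B).
b_1(Sigma_4) = 8, b_1(Sigma_2) = 4.
b_1 = 8 + 4 = 12

12


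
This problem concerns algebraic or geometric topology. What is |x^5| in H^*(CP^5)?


|x| = 2 in H^*(CP^n).
|x^5| = 5 * |x| = 5 * 2 = 10

10


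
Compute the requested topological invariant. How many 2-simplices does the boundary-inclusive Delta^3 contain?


Delta^3 has 3+1 vertices. A 2-face is a choice of 2+1 vertices.
f_2 = C(3+1, 2+1) = C(4,3) = 4

4


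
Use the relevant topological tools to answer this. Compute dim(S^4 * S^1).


Join of spheres: S^m * S^n = S^{m+n+1}.
dim = 4 + 1 + 1 = 6

6


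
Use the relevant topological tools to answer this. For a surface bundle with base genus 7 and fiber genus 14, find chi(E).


For a fiber bundle F -> E -> B (with CW structure): chi(E) = chi(B) * chi(F).
chi(Sigma_7) = -12, chi(Sigma_14) = -26.
chi(E) = (-12) * (-26) = 312

312


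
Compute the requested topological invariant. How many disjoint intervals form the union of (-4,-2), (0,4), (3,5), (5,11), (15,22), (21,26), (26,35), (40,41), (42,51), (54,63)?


Sort and merge overlapping open intervals.
Merged: (-4,-2), (0,5), (5,11), (15,26), (26,35), (40,41), (42,51), (54,63).
Number of components = 8

8


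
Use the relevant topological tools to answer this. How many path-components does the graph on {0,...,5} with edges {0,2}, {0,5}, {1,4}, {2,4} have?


Run DFS/union-find over 6 vertices.
V = 6, E = 4.
Number of components = 2

2


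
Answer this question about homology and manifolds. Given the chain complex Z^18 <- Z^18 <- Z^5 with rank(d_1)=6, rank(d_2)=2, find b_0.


rank H_k = rank(ker d_k) - rank(im d_{k+1}).
rank(ker d_0) = rank(C_0) - rank(d_0) = 18 - 0 = 18.
rank(im d_{0+1}) = 6.
rank H_0 = 18 - 6 = 12

12


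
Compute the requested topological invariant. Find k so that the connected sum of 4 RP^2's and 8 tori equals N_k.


Since a >= 1, the sum is non-orientable; each T^2 can be replaced by RP^2 # RP^2 (since T^2#RP^2 = 3RP^2).
Total crosscaps k = 4 + 2*8 = 20.
Check via chi: chi = 4*1 + 8*0 - (4+8-1)*2 = -18 = 2 - k = -18. Consistent.

20


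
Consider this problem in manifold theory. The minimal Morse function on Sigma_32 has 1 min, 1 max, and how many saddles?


A perfect Morse function has m_k = b_k.
For Sigma_32: b_0=1, b_1=2g=64, b_2=1.
Saddles m_1 = 2g = 64

64


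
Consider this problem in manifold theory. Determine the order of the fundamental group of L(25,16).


pi_1(L(p,q)) = Z/pZ for any q coprime to p.
|pi_1(L(25,16))| = 25

25


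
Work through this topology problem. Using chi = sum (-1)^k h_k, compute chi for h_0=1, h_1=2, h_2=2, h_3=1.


Handles of index k contribute (-1)^k to chi (same as CW cells).
chi = (1) + (-2) + (2) + (-1) = 0

0


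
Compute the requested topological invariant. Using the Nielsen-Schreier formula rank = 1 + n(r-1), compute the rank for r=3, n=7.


Nielsen-Schreier: an index-n subgroup of F_r is free of rank 1 + n(r-1).
Equivalently: chi(cover) = n*chi(base); chi(vee_r S^1) = 1 - 3 = -2.
chi(E) = 7*(-2) = -14; rank = 1 - chi(E) = 1 - (-14) = 15.
rank = 1 + 7*(3-1) = 1 + 14 = 15

15


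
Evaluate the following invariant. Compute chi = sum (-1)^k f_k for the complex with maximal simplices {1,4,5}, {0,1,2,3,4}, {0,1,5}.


Enumerate all faces; f-vector: f_0=6, f_1=13, f_2=12, f_3=5, f_4=1.
chi = sum (-1)^k f_k = 1

1


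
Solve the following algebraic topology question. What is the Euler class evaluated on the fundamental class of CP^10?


For any closed oriented manifold, <e(TM),[M]> = chi(M).
chi(CP^10) = 10+1 = 11

11


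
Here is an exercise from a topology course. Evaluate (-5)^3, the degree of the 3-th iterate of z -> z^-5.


deg(f) = -5. Degree is multiplicative: deg(f^3) = (deg f)^3.
deg(f^3) = (-5)^3 = -125

-125


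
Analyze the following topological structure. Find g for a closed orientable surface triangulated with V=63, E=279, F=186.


chi = V - E + F = 63 - 279 + 186 = -30
For orientable closed surface: chi = 2 - 2g, so g = (2 - chi)/2.
g = (2 - (-30)) / 2 = 32 / 2 = 16

16


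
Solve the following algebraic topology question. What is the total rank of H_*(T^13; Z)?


b_k(T^13) = C(13,k), so the sum over k is sum_k C(13,k) = 2^13.
Total = 2^13 = 8192

8192


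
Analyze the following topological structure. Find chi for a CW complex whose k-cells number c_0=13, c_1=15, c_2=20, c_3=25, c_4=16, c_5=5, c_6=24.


chi = sum_k (-1)^k c_k.
= (-1)^0*13 + (-1)^1*15 + (-1)^2*20 + (-1)^3*25 + (-1)^4*16 + (-1)^5*5 + (-1)^6*24
= (13) + (-15) + (20) + (-25) + (16) + (-5) + (24)
= 28

28


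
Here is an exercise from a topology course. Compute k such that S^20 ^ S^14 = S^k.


S^m ^ S^n = S^{m+n}.
k = 20 + 14 = 34

34


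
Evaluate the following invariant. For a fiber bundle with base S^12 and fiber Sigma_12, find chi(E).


chi(S^12) = 2 (n even), chi(Sigma_12) = 2 - 2*12 = -22.
chi(E) = 2 * (-22) = -44

-44


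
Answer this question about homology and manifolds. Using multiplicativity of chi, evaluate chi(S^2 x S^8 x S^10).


chi is multiplicative: chi(X x Y) = chi(X) chi(Y).
Each even-dim sphere has chi = 2. There are 3 factors.
chi = 2^3 = 8

8


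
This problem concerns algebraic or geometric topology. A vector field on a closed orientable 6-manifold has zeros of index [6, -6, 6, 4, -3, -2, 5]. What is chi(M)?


Poincare-Hopf: chi(M) = sum of indices of zeros.
chi = (6) + (-6) + (6) + (4) + (-3) + (-2) + (5) = 10

10


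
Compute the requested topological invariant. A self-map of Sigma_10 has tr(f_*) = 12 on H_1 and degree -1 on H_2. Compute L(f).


L(f) = tr(f_0*) - tr(f_1*) + tr(f_2*).
= 1 - (12) + (-1)
= -12

-12


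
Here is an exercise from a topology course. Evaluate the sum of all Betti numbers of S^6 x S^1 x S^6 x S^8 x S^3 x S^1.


Total Betti number is multiplicative under products.
Each S^d (d>=1) has total Betti number 2.
There are 6 sphere factors.
Total = 2^6 = 64

64


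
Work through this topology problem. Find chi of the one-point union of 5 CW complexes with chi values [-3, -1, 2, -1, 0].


chi(A v B) = chi(A) + chi(B) - 1 (one point identified).
For 5 spaces: chi = (sum chi_i) - (5 - 1).
sum = -3; chi = -3 - 4 = -7

-7
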